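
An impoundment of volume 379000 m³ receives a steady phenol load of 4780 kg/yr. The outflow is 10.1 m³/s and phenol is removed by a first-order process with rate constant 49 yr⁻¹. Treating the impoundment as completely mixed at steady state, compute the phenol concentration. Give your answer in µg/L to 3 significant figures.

Outflow Q = 10.1 m³/s × 3.156e+07 s/yr = 3.187e+08 m³/yr.
Steady-state CSTR mass balance: W = Q·C + k·V·C, so C = W/(Q + kV).
Q + kV = 3.187e+08 + 49·379000 = 3.373e+08 m³/yr.
C = 4780/3.373e+08 = 1.417e-05 kg/m³ = 0.01417 mg/L = 14.17 µg/L.

14.2 µg/L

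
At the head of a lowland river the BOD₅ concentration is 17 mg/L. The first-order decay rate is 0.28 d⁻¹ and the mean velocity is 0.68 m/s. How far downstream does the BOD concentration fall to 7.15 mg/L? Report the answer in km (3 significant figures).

From C = C₀·e^(−kt), t = ln(C₀/C)/k = ln(17/7.15)/0.28 = 0.8661/0.28 = 3.093 d.
Distance = v·t = 0.68 m/s × 2.673e+05 s = 1.817e+05 m = 181.7 km.

182 km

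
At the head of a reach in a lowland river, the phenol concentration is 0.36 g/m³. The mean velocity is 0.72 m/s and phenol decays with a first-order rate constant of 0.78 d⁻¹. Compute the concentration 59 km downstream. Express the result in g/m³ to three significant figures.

Travel time t = 59 km / 0.72 m/s = 5.9e+04/0.72 = 8.194e+04 s = 0.9484 d.
First-order decay: C = 0.36·exp(−0.78·0.9484) = 0.36·0.4772 = 0.1718 g/m³.

0.172 g/m³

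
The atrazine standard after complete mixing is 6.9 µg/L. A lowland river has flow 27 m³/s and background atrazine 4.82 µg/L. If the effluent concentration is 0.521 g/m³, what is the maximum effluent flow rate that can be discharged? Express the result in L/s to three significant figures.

109 L/s

4.82 µg/L = 0.00482 mg/L.
6.9 µg/L = 0.0069 mg/L.
Mass balance at complete mixing: C_std·(Q_w + Q_r) = Q_w·C_e + Q_r·C_b.
Rearranging, Q_w = Q_r·(C_std − C_b)/(C_e − C_std) = 27·(0.0069 − 0.00482) / (0.521 − 0.0069) = 0.1092 m³/s.
= 109.2 L/s.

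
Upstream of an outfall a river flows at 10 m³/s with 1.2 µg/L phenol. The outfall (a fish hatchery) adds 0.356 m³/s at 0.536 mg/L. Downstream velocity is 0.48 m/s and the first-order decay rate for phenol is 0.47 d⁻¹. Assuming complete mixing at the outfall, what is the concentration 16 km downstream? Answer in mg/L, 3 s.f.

0.0163 mg/L

1.2 µg/L = 0.0012 mg/L.
After complete mixing, C₀ = (0.356·0.536 + 10·0.0012) / 10.36 = 0.01958 mg/L.
Travel time t = 1.6e+04 m / 0.48 m/s = 3.333e+04 s = 0.3858 d.
C = 0.01958·exp(−0.47·0.3858) = 0.01958·0.8342 = 0.01634 mg/L.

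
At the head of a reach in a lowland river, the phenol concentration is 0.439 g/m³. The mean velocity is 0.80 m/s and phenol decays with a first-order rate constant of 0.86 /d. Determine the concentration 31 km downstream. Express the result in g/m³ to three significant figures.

0.299 g/m³

Travel time t = 31 km / 0.80 m/s = 3.1e+04/0.80 = 3.875e+04 s = 0.4485 d.
First-order decay: C = 0.439·exp(−0.86·0.4485) = 0.439·0.68 = 0.2985 g/m³.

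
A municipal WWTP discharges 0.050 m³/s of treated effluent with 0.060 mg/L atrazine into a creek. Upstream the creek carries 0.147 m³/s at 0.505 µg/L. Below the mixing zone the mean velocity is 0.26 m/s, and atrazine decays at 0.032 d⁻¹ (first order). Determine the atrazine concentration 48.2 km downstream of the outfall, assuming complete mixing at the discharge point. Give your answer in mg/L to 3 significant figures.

0.0146 mg/L

0.505 µg/L = 0.000505 mg/L.
After complete mixing, C₀ = (0.05·0.06 + 0.147·0.000505) / 0.197 = 0.01561 mg/L.
Travel time t = 4.82e+04 m / 0.26 m/s = 1.854e+05 s = 2.146 d.
C = 0.01561·exp(−0.032·2.146) = 0.01561·0.9336 = 0.01457 mg/L.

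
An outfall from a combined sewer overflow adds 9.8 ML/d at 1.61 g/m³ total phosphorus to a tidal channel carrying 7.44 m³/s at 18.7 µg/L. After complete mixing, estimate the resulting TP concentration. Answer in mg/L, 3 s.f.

9.8 ML/d = 0.1134 m³/s.
18.7 µg/L = 0.0187 mg/L.
By mass balance at complete mixing, C = (0.1134·1.61 + 7.44·0.0187) / (0.1134 + 7.44) = 0.3217/7.553 = 0.0426 mg/L.

0.0426 mg/L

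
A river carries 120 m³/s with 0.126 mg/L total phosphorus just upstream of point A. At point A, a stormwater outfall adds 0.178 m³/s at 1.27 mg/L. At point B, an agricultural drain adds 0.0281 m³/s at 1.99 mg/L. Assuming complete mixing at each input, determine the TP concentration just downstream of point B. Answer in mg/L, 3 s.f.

0.128 mg/L

After input A: C = (120·0.126 + 0.178·1.27) / 120.2 = 0.1277 mg/L.
After input B: C = (120.2·0.1277 + 0.0281·1.99) / 120.2 = 0.1281 mg/L.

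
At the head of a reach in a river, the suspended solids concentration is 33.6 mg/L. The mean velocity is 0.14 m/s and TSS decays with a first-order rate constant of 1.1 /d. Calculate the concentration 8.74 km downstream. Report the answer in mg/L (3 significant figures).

Travel time t = 8.74 km / 0.14 m/s = 8740/0.14 = 6.243e+04 s = 0.7226 d.
First-order decay: C = 33.6·exp(−1.1·0.7226) = 33.6·0.4517 = 15.18 mg/L.

15.2 mg/L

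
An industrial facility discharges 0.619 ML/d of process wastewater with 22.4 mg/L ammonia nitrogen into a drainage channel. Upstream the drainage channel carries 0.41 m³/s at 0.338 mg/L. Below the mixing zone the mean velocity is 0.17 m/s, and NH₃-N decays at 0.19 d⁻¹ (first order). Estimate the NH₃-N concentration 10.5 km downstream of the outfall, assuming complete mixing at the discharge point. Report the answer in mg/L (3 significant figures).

0.619 ML/d = 0.007164 m³/s.
After complete mixing, C₀ = (0.007164·22.4 + 0.41·0.338) / 0.4172 = 0.7169 mg/L.
Travel time t = 1.05e+04 m / 0.17 m/s = 6.176e+04 s = 0.7149 d.
C = 0.7169·exp(−0.19·0.7149) = 0.7169·0.873 = 0.6258 mg/L.

0.626 mg/L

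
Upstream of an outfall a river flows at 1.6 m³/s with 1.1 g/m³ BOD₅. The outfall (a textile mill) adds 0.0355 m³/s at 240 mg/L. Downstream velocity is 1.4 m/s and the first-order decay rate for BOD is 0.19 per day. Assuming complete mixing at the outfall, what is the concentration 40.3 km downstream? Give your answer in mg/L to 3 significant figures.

5.90 mg/L

After complete mixing, C₀ = (0.0355·240 + 1.6·1.1) / 1.636 = 6.286 mg/L.
Travel time t = 4.03e+04 m / 1.4 m/s = 2.879e+04 s = 0.3332 d.
C = 6.286·exp(−0.19·0.3332) = 6.286·0.9387 = 5.9 mg/L.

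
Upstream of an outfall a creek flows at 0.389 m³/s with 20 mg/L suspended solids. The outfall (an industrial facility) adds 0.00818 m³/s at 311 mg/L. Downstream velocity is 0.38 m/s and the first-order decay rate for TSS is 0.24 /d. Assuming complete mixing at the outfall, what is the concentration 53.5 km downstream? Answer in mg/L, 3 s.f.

17.6 mg/L

After complete mixing, C₀ = (0.00818·311 + 0.389·20) / 0.3972 = 25.99 mg/L.
Travel time t = 5.35e+04 m / 0.38 m/s = 1.408e+05 s = 1.63 d.
C = 25.99·exp(−0.24·1.63) = 25.99·0.6763 = 17.58 mg/L.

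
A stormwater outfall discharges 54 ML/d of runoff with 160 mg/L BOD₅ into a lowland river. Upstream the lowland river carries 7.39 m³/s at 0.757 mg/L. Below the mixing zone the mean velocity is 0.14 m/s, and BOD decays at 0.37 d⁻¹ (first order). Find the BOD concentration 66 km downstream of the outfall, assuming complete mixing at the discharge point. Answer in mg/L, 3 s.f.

54 ML/d = 0.625 m³/s.
After complete mixing, C₀ = (0.625·160 + 7.39·0.757) / 8.015 = 13.17 mg/L.
Travel time t = 6.6e+04 m / 0.14 m/s = 4.714e+05 s = 5.456 d.
C = 13.17·exp(−0.37·5.456) = 13.17·0.1328 = 1.75 mg/L.

1.75 mg/L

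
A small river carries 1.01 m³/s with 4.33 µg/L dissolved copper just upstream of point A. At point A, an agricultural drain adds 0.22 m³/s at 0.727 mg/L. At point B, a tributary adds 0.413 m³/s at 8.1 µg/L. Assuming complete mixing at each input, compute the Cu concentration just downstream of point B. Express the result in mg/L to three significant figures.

0.102 mg/L

4.33 µg/L = 0.00433 mg/L.
After input A: C = (1.01·0.00433 + 0.22·0.727) / 1.23 = 0.1336 mg/L.
8.1 µg/L = 0.0081 mg/L.
After input B: C = (1.23·0.1336 + 0.413·0.0081) / 1.643 = 0.102 mg/L.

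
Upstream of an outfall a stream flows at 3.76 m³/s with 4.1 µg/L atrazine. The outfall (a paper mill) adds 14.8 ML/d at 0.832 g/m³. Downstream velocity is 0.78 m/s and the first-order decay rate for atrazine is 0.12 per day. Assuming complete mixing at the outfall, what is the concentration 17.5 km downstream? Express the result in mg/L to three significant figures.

0.0389 mg/L

14.8 ML/d = 0.1713 m³/s.
4.1 µg/L = 0.0041 mg/L.
After complete mixing, C₀ = (0.1713·0.832 + 3.76·0.0041) / 3.931 = 0.04017 mg/L.
Travel time t = 1.75e+04 m / 0.78 m/s = 2.244e+04 s = 0.2597 d.
C = 0.04017·exp(−0.12·0.2597) = 0.04017·0.9693 = 0.03894 mg/L.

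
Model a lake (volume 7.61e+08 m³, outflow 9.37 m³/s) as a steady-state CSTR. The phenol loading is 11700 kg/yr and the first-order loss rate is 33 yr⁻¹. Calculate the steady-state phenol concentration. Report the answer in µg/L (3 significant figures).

Outflow Q = 9.37 m³/s × 3.156e+07 s/yr = 2.957e+08 m³/yr.
Steady-state CSTR mass balance: W = Q·C + k·V·C, so C = W/(Q + kV).
Q + kV = 2.957e+08 + 33·7.61e+08 = 2.541e+10 m³/yr.
C = 11700/2.541e+10 = 4.605e-07 kg/m³ = 0.0004605 mg/L = 0.4605 µg/L.

0.460 µg/L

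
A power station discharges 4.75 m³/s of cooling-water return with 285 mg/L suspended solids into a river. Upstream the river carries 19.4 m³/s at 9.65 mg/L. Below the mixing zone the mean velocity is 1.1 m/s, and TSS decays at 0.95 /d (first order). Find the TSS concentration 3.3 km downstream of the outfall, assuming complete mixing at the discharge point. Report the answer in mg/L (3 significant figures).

After complete mixing, C₀ = (4.75·285 + 19.4·9.65) / 24.15 = 63.81 mg/L.
Travel time t = 3300 m / 1.1 m/s = 3000 s = 0.03472 d.
C = 63.81·exp(−0.95·0.03472) = 63.81·0.9676 = 61.74 mg/L.

61.7 mg/L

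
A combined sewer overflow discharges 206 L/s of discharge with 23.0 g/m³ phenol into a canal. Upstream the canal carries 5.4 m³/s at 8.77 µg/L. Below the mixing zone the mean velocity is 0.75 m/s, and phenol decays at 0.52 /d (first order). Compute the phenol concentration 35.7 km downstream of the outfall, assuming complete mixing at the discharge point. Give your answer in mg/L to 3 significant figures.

0.641 mg/L

206 L/s = 0.206 m³/s.
8.77 µg/L = 0.00877 mg/L.
After complete mixing, C₀ = (0.206·23 + 5.4·0.00877) / 5.606 = 0.8536 mg/L.
Travel time t = 3.57e+04 m / 0.75 m/s = 4.76e+04 s = 0.5509 d.
C = 0.8536·exp(−0.52·0.5509) = 0.8536·0.7509 = 0.641 mg/L.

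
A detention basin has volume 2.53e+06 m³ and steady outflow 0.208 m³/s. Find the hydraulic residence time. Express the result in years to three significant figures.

0.385 yr

Q = 0.208 m³/s × 3.156e+07 s/yr = 6.564e+06 m³/yr.
Hydraulic residence time τ = V/Q = 2.53e+06/6.564e+06 = 0.3854 yr.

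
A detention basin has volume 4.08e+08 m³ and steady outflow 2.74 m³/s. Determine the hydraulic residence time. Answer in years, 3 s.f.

Q = 2.74 m³/s × 3.156e+07 s/yr = 8.647e+07 m³/yr.
Hydraulic residence time τ = V/Q = 4.08e+08/8.647e+07 = 4.719 yr.

4.72 yr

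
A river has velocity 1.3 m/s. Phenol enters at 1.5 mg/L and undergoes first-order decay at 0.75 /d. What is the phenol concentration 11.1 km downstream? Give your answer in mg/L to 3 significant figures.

1.39 mg/L

Travel time t = 11.1 km / 1.3 m/s = 1.11e+04/1.3 = 8538 s = 0.09882 d.
First-order decay: C = 1.5·exp(−0.75·0.09882) = 1.5·0.9286 = 1.393 mg/L.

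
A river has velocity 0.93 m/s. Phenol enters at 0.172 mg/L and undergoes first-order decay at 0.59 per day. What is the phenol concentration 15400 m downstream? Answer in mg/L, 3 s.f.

Travel time t = 15400 m / 0.93 m/s = 1.54e+04/0.93 = 1.656e+04 s = 0.1917 d.
First-order decay: C = 0.172·exp(−0.59·0.1917) = 0.172·0.8931 = 0.1536 mg/L.

0.154 mg/L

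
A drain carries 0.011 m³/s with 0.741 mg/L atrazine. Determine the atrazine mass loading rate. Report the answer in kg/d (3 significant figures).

Mass flux = Q·C = 0.011 m³/s × 0.741 g/m³ = 0.008151 g/s.
= 0.008151 g/s × 86.4 = 0.7042 kg/d.

0.704 kg/d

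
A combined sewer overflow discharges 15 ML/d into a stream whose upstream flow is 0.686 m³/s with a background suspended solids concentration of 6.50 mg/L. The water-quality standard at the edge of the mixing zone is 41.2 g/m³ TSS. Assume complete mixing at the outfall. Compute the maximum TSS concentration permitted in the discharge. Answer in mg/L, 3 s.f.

178 mg/L

15 ML/d = 0.1736 m³/s.
Mass balance: 41.2·0.8596 = 0.1736·Cₑ + 0.686·6.5.
Cₑ = (35.42 − 4.459) / 0.1736 = 178.3 mg/L.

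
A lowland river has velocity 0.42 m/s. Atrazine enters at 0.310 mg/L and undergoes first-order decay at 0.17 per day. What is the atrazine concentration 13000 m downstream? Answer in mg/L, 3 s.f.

Travel time t = 13000 m / 0.42 m/s = 1.3e+04/0.42 = 3.095e+04 s = 0.3582 d.
First-order decay: C = 0.310·exp(−0.17·0.3582) = 0.310·0.9409 = 0.2917 mg/L.

0.292 mg/L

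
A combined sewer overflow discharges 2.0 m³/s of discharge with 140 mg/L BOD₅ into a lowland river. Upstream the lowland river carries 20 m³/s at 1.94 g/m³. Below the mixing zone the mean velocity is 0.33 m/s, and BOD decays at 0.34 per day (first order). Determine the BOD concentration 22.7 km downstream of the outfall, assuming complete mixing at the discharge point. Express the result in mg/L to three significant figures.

After complete mixing, C₀ = (2·140 + 20·1.94) / 22 = 14.49 mg/L.
Travel time t = 2.27e+04 m / 0.33 m/s = 6.879e+04 s = 0.7962 d.
C = 14.49·exp(−0.34·0.7962) = 14.49·0.7629 = 11.05 mg/L.

11.1 mg/L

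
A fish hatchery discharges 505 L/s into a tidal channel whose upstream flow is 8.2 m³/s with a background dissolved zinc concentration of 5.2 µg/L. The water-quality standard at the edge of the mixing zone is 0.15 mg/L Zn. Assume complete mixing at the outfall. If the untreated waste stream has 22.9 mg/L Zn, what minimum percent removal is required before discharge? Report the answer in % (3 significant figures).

89.1 %

505 L/s = 0.505 m³/s.
5.2 µg/L = 0.0052 mg/L.
Mass balance: 0.15·8.705 = 0.505·Cₑ + 8.2·0.0052.
Cₑ = (1.306 − 0.04264) / 0.505 = 2.501 mg/L.
Required removal = 1 − 2.501/22.9 = 89.08 %.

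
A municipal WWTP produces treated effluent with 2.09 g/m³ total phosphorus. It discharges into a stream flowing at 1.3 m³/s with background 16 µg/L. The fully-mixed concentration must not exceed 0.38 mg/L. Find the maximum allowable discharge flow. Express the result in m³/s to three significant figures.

0.277 m³/s

16 µg/L = 0.016 mg/L.
Mass balance at complete mixing: C_std·(Q_w + Q_r) = Q_w·C_e + Q_r·C_b.
Rearranging, Q_w = Q_r·(C_std − C_b)/(C_e − C_std) = 1.3·(0.38 − 0.016) / (2.09 − 0.38) = 0.2767 m³/s.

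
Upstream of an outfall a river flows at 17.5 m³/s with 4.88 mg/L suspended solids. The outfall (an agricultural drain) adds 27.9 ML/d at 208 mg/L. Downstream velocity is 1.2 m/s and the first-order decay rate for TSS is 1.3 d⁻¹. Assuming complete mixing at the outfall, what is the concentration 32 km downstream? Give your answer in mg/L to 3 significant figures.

27.9 ML/d = 0.3229 m³/s.
After complete mixing, C₀ = (0.3229·208 + 17.5·4.88) / 17.82 = 8.56 mg/L.
Travel time t = 3.2e+04 m / 1.2 m/s = 2.667e+04 s = 0.3086 d.
C = 8.56·exp(−1.3·0.3086) = 8.56·0.6695 = 5.731 mg/L.

5.73 mg/L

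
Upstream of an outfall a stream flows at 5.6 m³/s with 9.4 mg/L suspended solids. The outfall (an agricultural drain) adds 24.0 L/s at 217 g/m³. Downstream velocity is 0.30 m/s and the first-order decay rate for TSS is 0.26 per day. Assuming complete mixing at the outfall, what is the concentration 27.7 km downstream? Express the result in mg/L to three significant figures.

7.79 mg/L

24.0 L/s = 0.024 m³/s.
After complete mixing, C₀ = (0.024·217 + 5.6·9.4) / 5.624 = 10.29 mg/L.
Travel time t = 2.77e+04 m / 0.30 m/s = 9.233e+04 s = 1.069 d.
C = 10.29·exp(−0.26·1.069) = 10.29·0.7574 = 7.791 mg/L.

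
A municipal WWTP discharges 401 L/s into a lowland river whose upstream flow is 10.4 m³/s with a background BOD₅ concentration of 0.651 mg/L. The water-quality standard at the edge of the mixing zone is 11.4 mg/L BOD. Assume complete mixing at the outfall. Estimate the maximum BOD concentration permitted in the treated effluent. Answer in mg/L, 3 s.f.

401 L/s = 0.401 m³/s.
Mass balance: 11.4·10.8 = 0.401·Cₑ + 10.4·0.651.
Cₑ = (123.1 − 6.77) / 0.401 = 290.2 mg/L.

290 mg/L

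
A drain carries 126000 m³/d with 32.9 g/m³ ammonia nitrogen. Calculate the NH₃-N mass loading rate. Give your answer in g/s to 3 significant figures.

126000 m³/d = 1.458 m³/s.
Mass flux = Q·C = 1.458 m³/s × 32.9 g/m³ = 47.98 g/s.

48.0 g/s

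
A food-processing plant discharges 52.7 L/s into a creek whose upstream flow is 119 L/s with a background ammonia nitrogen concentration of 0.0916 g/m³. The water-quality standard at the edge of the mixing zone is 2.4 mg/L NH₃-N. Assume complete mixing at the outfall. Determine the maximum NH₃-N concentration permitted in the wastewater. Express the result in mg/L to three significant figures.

52.7 L/s = 0.0527 m³/s.
119 L/s = 0.119 m³/s.
Mass balance: 2.4·0.1717 = 0.0527·Cₑ + 0.119·0.0916.
Cₑ = (0.4121 − 0.0109) / 0.0527 = 7.613 mg/L.

7.61 mg/L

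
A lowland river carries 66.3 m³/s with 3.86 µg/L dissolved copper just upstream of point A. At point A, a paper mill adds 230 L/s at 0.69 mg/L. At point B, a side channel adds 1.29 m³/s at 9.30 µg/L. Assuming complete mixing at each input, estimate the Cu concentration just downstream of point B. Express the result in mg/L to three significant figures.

0.00629 mg/L

3.86 µg/L = 0.00386 mg/L.
230 L/s = 0.23 m³/s.
After input A: C = (66.3·0.00386 + 0.23·0.69) / 66.53 = 0.006232 mg/L.
9.30 µg/L = 0.0093 mg/L.
After input B: C = (66.53·0.006232 + 1.29·0.0093) / 67.82 = 0.00629 mg/L.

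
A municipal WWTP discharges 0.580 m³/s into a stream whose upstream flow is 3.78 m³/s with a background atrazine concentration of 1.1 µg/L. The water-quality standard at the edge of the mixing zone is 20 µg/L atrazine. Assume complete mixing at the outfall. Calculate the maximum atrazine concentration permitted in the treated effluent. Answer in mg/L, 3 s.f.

1.1 µg/L = 0.0011 mg/L.
20 µg/L = 0.02 mg/L.
Mass balance: 0.02·4.36 = 0.58·Cₑ + 3.78·0.0011.
Cₑ = (0.0872 − 0.004158) / 0.58 = 0.1432 mg/L.

0.143 mg/L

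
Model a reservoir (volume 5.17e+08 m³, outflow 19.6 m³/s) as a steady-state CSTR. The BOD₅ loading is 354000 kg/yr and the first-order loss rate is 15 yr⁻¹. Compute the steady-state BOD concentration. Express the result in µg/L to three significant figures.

42.3 µg/L

Outflow Q = 19.6 m³/s × 3.156e+07 s/yr = 6.185e+08 m³/yr.
Steady-state CSTR mass balance: W = Q·C + k·V·C, so C = W/(Q + kV).
Q + kV = 6.185e+08 + 15·5.17e+08 = 8.374e+09 m³/yr.
C = 354000/8.374e+09 = 4.228e-05 kg/m³ = 0.04228 mg/L = 42.28 µg/L.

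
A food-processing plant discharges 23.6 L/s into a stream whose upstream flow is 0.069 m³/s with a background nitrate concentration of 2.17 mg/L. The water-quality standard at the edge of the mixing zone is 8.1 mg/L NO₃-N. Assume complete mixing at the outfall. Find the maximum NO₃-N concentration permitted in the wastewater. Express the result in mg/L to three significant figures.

23.6 L/s = 0.0236 m³/s.
Mass balance: 8.1·0.0926 = 0.0236·Cₑ + 0.069·2.17.
Cₑ = (0.7501 − 0.1497) / 0.0236 = 25.44 mg/L.

25.4 mg/L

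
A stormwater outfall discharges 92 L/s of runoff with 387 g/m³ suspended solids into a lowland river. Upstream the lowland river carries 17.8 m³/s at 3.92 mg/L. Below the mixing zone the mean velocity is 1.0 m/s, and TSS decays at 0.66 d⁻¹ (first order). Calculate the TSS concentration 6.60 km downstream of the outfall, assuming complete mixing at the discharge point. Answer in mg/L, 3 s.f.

92 L/s = 0.092 m³/s.
After complete mixing, C₀ = (0.092·387 + 17.8·3.92) / 17.89 = 5.89 mg/L.
Travel time t = 6600 m / 1.0 m/s = 6600 s = 0.07639 d.
C = 5.89·exp(−0.66·0.07639) = 5.89·0.9508 = 5.6 mg/L.

5.60 mg/L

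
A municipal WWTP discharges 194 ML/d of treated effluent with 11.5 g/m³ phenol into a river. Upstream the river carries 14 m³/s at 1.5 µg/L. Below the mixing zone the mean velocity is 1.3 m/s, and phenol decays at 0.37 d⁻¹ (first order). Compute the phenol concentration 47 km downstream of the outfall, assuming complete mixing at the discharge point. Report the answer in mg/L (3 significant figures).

194 ML/d = 2.245 m³/s.
1.5 µg/L = 0.0015 mg/L.
After complete mixing, C₀ = (2.245·11.5 + 14·0.0015) / 16.25 = 1.591 mg/L.
Travel time t = 4.7e+04 m / 1.3 m/s = 3.615e+04 s = 0.4184 d.
C = 1.591·exp(−0.37·0.4184) = 1.591·0.8566 = 1.363 mg/L.

1.36 mg/L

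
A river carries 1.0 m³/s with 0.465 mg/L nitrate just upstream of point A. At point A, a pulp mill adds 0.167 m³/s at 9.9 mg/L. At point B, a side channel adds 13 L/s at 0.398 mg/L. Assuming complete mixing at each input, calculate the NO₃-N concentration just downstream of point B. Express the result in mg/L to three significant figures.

After input A: C = (1·0.465 + 0.167·9.9) / 1.167 = 1.815 mg/L.
13 L/s = 0.013 m³/s.
After input B: C = (1.167·1.815 + 0.013·0.398) / 1.18 = 1.8 mg/L.

1.80 mg/L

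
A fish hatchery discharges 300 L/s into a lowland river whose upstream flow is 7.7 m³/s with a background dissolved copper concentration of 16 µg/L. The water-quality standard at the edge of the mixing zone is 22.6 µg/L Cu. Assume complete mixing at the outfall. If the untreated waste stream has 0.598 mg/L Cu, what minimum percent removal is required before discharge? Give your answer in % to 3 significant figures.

300 L/s = 0.3 m³/s.
16 µg/L = 0.016 mg/L.
22.6 µg/L = 0.0226 mg/L.
Mass balance: 0.0226·8 = 0.3·Cₑ + 7.7·0.016.
Cₑ = (0.1808 − 0.1232) / 0.3 = 0.192 mg/L.
Required removal = 1 − 0.192/0.598 = 67.89 %.

67.9 %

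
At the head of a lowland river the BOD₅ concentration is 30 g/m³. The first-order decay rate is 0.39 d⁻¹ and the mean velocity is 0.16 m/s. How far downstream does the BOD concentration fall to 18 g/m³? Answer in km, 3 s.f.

From C = C₀·e^(−kt), t = ln(C₀/C)/k = ln(30/18)/0.39 = 0.5108/0.39 = 1.31 d.
Distance = v·t = 0.16 m/s × 1.132e+05 s = 1.811e+04 m = 18.11 km.

18.1 km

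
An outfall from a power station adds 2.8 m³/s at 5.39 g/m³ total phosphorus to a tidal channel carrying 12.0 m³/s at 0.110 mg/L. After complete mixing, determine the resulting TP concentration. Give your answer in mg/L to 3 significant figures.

1.11 mg/L

Conservation of mass across the mixing zone: C = (2.8·5.39 + 12·0.11) / (2.8 + 12) = 16.41/14.8 = 1.109 mg/L.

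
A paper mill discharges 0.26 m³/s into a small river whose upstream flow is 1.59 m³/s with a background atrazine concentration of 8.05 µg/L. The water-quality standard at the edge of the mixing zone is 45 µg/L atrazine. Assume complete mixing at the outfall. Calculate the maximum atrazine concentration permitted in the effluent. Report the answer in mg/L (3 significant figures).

8.05 µg/L = 0.00805 mg/L.
45 µg/L = 0.045 mg/L.
Mass balance: 0.045·1.85 = 0.26·Cₑ + 1.59·0.00805.
Cₑ = (0.08325 − 0.0128) / 0.26 = 0.271 mg/L.

0.271 mg/L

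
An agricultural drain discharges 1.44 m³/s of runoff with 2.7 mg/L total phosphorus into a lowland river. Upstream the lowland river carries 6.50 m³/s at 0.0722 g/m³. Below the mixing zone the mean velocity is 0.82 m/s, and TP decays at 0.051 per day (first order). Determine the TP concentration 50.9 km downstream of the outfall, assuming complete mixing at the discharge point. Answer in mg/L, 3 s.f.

After complete mixing, C₀ = (1.44·2.7 + 6.5·0.0722) / 7.94 = 0.5488 mg/L.
Travel time t = 5.09e+04 m / 0.82 m/s = 6.207e+04 s = 0.7184 d.
C = 0.5488·exp(−0.051·0.7184) = 0.5488·0.964 = 0.529 mg/L.

0.529 mg/L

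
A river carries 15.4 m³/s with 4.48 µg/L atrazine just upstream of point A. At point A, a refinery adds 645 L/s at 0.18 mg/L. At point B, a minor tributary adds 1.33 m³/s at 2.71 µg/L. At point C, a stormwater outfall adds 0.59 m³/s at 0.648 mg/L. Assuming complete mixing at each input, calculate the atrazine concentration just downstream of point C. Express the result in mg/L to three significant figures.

0.0318 mg/L

4.48 µg/L = 0.00448 mg/L.
645 L/s = 0.645 m³/s.
After input A: C = (15.4·0.00448 + 0.645·0.18) / 16.05 = 0.01154 mg/L.
2.71 µg/L = 0.00271 mg/L.
After input B: C = (16.05·0.01154 + 1.33·0.00271) / 17.38 = 0.01086 mg/L.
After input C: C = (17.38·0.01086 + 0.59·0.648) / 17.96 = 0.03178 mg/L.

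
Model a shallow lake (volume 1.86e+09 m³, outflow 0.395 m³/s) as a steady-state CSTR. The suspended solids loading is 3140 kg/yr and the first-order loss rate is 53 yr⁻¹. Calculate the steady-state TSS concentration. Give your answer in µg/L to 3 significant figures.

Outflow Q = 0.395 m³/s × 3.156e+07 s/yr = 1.247e+07 m³/yr.
Steady-state CSTR mass balance: W = Q·C + k·V·C, so C = W/(Q + kV).
Q + kV = 1.247e+07 + 53·1.86e+09 = 9.859e+10 m³/yr.
C = 3140/9.859e+10 = 3.185e-08 kg/m³ = 3.185e-05 mg/L = 0.03185 µg/L.

0.0318 µg/L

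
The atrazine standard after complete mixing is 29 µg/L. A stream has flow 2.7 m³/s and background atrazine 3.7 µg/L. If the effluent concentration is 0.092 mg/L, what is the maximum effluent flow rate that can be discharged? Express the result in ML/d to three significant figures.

93.7 ML/d

3.7 µg/L = 0.0037 mg/L.
29 µg/L = 0.029 mg/L.
Mass balance at complete mixing: C_std·(Q_w + Q_r) = Q_w·C_e + Q_r·C_b.
Rearranging, Q_w = Q_r·(C_std − C_b)/(C_e − C_std) = 2.7·(0.029 − 0.0037) / (0.092 − 0.029) = 1.084 m³/s.
= 93.68 ML/d.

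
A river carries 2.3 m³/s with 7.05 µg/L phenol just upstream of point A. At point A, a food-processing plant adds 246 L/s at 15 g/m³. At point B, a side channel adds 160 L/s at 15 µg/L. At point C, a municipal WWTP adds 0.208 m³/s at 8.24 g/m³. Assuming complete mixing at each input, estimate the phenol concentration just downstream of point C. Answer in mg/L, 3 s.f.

7.05 µg/L = 0.00705 mg/L.
246 L/s = 0.246 m³/s.
After input A: C = (2.3·0.00705 + 0.246·15) / 2.546 = 1.456 mg/L.
160 L/s = 0.16 m³/s.
15 µg/L = 0.015 mg/L.
After input B: C = (2.546·1.456 + 0.16·0.015) / 2.706 = 1.371 mg/L.
After input C: C = (2.706·1.371 + 0.208·8.24) / 2.914 = 1.861 mg/L.

1.86 mg/L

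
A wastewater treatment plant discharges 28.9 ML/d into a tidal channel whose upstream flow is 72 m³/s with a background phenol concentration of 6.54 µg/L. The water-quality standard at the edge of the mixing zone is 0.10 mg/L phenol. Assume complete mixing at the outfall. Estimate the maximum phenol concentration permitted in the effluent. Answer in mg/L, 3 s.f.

20.2 mg/L

28.9 ML/d = 0.3345 m³/s.
6.54 µg/L = 0.00654 mg/L.
Mass balance: 0.1·72.33 = 0.3345·Cₑ + 72·0.00654.
Cₑ = (7.233 − 0.4709) / 0.3345 = 20.22 mg/L.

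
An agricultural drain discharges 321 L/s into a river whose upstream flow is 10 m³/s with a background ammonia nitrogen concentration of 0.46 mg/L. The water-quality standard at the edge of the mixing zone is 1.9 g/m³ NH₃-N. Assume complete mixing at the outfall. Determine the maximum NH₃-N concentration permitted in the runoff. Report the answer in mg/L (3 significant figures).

321 L/s = 0.321 m³/s.
Mass balance: 1.9·10.32 = 0.321·Cₑ + 10·0.46.
Cₑ = (19.61 − 4.6) / 0.321 = 46.76 mg/L.

46.8 mg/L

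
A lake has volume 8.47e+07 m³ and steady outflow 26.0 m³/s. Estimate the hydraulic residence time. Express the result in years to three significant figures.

0.103 yr

Q = 26.0 m³/s × 3.156e+07 s/yr = 8.205e+08 m³/yr.
Hydraulic residence time τ = V/Q = 8.47e+07/8.205e+08 = 0.1032 yr.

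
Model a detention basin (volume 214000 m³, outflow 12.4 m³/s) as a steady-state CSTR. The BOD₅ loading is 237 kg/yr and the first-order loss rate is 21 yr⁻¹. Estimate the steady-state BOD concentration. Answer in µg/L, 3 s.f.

Outflow Q = 12.4 m³/s × 3.156e+07 s/yr = 3.913e+08 m³/yr.
Steady-state CSTR mass balance: W = Q·C + k·V·C, so C = W/(Q + kV).
Q + kV = 3.913e+08 + 21·214000 = 3.958e+08 m³/yr.
C = 237/3.958e+08 = 5.988e-07 kg/m³ = 0.0005988 mg/L = 0.5988 µg/L.

0.599 µg/L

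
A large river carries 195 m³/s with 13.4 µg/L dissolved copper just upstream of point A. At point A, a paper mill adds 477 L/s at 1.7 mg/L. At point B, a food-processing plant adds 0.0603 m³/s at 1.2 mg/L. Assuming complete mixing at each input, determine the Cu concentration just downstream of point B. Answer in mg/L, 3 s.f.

0.0179 mg/L

13.4 µg/L = 0.0134 mg/L.
477 L/s = 0.477 m³/s.
After input A: C = (195·0.0134 + 0.477·1.7) / 195.5 = 0.01752 mg/L.
After input B: C = (195.5·0.01752 + 0.0603·1.2) / 195.5 = 0.01788 mg/L.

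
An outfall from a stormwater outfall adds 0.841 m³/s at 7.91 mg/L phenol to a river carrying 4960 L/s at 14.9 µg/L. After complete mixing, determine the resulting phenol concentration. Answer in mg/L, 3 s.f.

4960 L/s = 4.96 m³/s.
14.9 µg/L = 0.0149 mg/L.
Conservation of mass across the mixing zone: C = (0.841·7.91 + 4.96·0.0149) / (0.841 + 4.96) = 6.726/5.801 = 1.159 mg/L.

1.16 mg/L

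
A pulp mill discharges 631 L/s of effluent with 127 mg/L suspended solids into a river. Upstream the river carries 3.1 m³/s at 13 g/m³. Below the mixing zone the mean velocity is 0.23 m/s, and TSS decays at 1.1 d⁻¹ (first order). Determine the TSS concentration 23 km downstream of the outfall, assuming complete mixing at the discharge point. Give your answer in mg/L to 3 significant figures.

631 L/s = 0.631 m³/s.
After complete mixing, C₀ = (0.631·127 + 3.1·13) / 3.731 = 32.28 mg/L.
Travel time t = 2.3e+04 m / 0.23 m/s = 1e+05 s = 1.157 d.
C = 32.28·exp(−1.1·1.157) = 32.28·0.2799 = 9.037 mg/L.

9.04 mg/L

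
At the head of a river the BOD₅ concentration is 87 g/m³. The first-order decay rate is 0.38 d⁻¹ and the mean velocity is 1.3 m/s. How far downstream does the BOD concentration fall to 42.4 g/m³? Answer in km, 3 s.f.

From C = C₀·e^(−kt), t = ln(C₀/C)/k = ln(87/42.4)/0.38 = 0.7188/0.38 = 1.891 d.
Distance = v·t = 1.3 m/s × 1.634e+05 s = 2.125e+05 m = 212.5 km.

212 km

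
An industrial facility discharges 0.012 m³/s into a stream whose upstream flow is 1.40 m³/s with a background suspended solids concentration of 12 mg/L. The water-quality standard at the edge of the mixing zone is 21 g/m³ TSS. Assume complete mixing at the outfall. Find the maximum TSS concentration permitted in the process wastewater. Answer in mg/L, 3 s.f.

Mass balance: 21·1.412 = 0.012·Cₑ + 1.4·12.
Cₑ = (29.65 − 16.8) / 0.012 = 1071 mg/L.

1070 mg/L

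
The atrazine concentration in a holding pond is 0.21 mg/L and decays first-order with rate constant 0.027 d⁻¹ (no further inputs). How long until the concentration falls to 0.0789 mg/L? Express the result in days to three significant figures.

36.3 d

t = ln(C₀/C)/k = ln(0.21/0.0789)/0.027 = 0.9789/0.027 = 36.26 d.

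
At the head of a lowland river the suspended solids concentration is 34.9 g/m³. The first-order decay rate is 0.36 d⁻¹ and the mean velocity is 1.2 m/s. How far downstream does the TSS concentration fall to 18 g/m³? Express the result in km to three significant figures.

191 km

From C = C₀·e^(−kt), t = ln(C₀/C)/k = ln(34.9/18)/0.36 = 0.6621/0.36 = 1.839 d.
Distance = v·t = 1.2 m/s × 1.589e+05 s = 1.907e+05 m = 190.7 km.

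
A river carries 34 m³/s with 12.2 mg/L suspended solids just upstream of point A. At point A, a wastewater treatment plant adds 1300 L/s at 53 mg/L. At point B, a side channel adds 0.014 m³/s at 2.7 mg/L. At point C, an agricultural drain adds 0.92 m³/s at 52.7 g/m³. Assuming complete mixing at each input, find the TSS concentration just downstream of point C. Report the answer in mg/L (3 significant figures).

1300 L/s = 1.3 m³/s.
After input A: C = (34·12.2 + 1.3·53) / 35.3 = 13.7 mg/L.
After input B: C = (35.3·13.7 + 0.014·2.7) / 35.31 = 13.7 mg/L.
After input C: C = (35.31·13.7 + 0.92·52.7) / 36.23 = 14.69 mg/L.

14.7 mg/L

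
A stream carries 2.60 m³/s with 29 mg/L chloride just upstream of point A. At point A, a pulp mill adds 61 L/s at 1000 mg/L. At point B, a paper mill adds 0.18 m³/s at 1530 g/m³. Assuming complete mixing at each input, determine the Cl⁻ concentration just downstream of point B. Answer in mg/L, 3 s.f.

145 mg/L

61 L/s = 0.061 m³/s.
After input A: C = (2.6·29 + 0.061·1000) / 2.661 = 51.26 mg/L.
After input B: C = (2.661·51.26 + 0.18·1530) / 2.841 = 144.9 mg/L.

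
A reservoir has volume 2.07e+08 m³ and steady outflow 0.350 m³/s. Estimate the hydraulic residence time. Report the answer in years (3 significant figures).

Q = 0.350 m³/s × 3.156e+07 s/yr = 1.105e+07 m³/yr.
Hydraulic residence time τ = V/Q = 2.07e+08/1.105e+07 = 18.74 yr.

18.7 yr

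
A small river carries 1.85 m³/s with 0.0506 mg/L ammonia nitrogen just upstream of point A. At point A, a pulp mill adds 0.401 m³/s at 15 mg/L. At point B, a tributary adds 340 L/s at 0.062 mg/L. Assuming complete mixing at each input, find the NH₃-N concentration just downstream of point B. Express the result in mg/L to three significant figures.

After input A: C = (1.85·0.0506 + 0.401·15) / 2.251 = 2.714 mg/L.
340 L/s = 0.34 m³/s.
After input B: C = (2.251·2.714 + 0.34·0.062) / 2.591 = 2.366 mg/L.

2.37 mg/L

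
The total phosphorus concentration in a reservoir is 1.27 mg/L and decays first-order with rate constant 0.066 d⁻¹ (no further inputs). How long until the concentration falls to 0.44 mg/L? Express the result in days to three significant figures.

16.1 d

t = ln(C₀/C)/k = ln(1.27/0.44)/0.066 = 1.06/0.066 = 16.06 d.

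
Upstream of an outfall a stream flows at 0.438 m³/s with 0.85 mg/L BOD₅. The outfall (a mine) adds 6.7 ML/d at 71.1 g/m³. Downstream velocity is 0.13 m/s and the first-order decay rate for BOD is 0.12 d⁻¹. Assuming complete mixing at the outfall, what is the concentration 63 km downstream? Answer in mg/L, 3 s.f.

6.7 ML/d = 0.07755 m³/s.
After complete mixing, C₀ = (0.07755·71.1 + 0.438·0.85) / 0.5155 = 11.42 mg/L.
Travel time t = 6.3e+04 m / 0.13 m/s = 4.846e+05 s = 5.609 d.
C = 11.42·exp(−0.12·5.609) = 11.42·0.5101 = 5.824 mg/L.

5.82 mg/L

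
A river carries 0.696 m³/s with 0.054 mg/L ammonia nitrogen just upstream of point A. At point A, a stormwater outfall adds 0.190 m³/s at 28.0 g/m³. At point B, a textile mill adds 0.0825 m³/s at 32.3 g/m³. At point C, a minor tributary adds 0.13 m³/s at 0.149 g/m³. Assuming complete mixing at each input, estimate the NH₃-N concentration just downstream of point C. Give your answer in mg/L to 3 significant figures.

7.32 mg/L

After input A: C = (0.696·0.054 + 0.19·28) / 0.886 = 6.047 mg/L.
After input B: C = (0.886·6.047 + 0.0825·32.3) / 0.9685 = 8.283 mg/L.
After input C: C = (0.9685·8.283 + 0.13·0.149) / 1.099 = 7.321 mg/L.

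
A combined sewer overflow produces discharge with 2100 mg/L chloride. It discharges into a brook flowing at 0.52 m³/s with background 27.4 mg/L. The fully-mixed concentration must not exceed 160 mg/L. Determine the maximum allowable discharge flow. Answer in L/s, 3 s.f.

35.5 L/s

Mass balance at complete mixing: C_std·(Q_w + Q_r) = Q_w·C_e + Q_r·C_b.
Rearranging, Q_w = Q_r·(C_std − C_b)/(C_e − C_std) = 0.52·(160 − 27.4) / (2100 − 160) = 0.03554 m³/s.
= 35.54 L/s.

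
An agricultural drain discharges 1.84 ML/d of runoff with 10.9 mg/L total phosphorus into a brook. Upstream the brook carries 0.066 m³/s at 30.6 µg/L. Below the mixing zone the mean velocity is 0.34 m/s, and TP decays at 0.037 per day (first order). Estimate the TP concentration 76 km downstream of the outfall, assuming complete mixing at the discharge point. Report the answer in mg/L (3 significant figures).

1.84 ML/d = 0.0213 m³/s.
30.6 µg/L = 0.0306 mg/L.
After complete mixing, C₀ = (0.0213·10.9 + 0.066·0.0306) / 0.0873 = 2.682 mg/L.
Travel time t = 7.6e+04 m / 0.34 m/s = 2.235e+05 s = 2.587 d.
C = 2.682·exp(−0.037·2.587) = 2.682·0.9087 = 2.437 mg/L.

2.44 mg/L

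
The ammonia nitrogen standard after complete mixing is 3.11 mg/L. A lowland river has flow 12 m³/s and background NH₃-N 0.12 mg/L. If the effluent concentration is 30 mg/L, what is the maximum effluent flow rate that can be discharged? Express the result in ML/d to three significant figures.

115 ML/d

Mass balance at complete mixing: C_std·(Q_w + Q_r) = Q_w·C_e + Q_r·C_b.
Rearranging, Q_w = Q_r·(C_std − C_b)/(C_e − C_std) = 12·(3.11 − 0.12) / (30 − 3.11) = 1.334 m³/s.
= 115.3 ML/d.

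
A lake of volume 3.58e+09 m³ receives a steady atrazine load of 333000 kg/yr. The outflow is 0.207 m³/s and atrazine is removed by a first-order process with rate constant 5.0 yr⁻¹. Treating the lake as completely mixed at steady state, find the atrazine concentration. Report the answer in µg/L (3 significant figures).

Outflow Q = 0.207 m³/s × 3.156e+07 s/yr = 6.532e+06 m³/yr.
Steady-state CSTR mass balance: W = Q·C + k·V·C, so C = W/(Q + kV).
Q + kV = 6.532e+06 + 5.0·3.58e+09 = 1.791e+10 m³/yr.
C = 333000/1.791e+10 = 1.86e-05 kg/m³ = 0.0186 mg/L = 18.6 µg/L.

18.6 µg/L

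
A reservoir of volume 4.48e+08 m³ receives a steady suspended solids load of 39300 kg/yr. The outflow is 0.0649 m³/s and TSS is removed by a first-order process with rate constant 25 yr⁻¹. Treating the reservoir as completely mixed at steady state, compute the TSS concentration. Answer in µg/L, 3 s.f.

Outflow Q = 0.0649 m³/s × 3.156e+07 s/yr = 2.048e+06 m³/yr.
Steady-state CSTR mass balance: W = Q·C + k·V·C, so C = W/(Q + kV).
Q + kV = 2.048e+06 + 25·4.48e+08 = 1.12e+10 m³/yr.
C = 39300/1.12e+10 = 3.508e-06 kg/m³ = 0.003508 mg/L = 3.508 µg/L.

3.51 µg/L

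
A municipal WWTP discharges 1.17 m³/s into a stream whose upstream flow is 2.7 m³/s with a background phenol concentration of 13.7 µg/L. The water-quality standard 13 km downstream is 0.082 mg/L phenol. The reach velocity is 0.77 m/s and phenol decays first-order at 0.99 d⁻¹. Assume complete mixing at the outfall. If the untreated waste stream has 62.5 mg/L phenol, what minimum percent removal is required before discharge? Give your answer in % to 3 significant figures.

99.5 %

13.7 µg/L = 0.0137 mg/L.
Travel time to the compliance point: t = 1.3e+04/0.77 = 1.688e+04 s = 0.1954 d; decay factor exp(−0.99·0.1954) = 0.8241.
So the concentration just after mixing may be at most 0.082/0.8241 = 0.0995 mg/L.
Mass balance: 0.0995·3.87 = 1.17·Cₑ + 2.7·0.0137.
Cₑ = (0.3851 − 0.03699) / 1.17 = 0.2975 mg/L.
Required removal = 1 − 0.2975/62.5 = 99.52 %.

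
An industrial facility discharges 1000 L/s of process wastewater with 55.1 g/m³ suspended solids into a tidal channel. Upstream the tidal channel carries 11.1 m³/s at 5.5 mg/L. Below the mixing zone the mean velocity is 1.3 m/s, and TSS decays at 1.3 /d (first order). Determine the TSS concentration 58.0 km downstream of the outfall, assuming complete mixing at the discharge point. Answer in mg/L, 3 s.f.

4.91 mg/L

1000 L/s = 1 m³/s.
After complete mixing, C₀ = (1·55.1 + 11.1·5.5) / 12.1 = 9.599 mg/L.
Travel time t = 5.8e+04 m / 1.3 m/s = 4.462e+04 s = 0.5164 d.
C = 9.599·exp(−1.3·0.5164) = 9.599·0.511 = 4.906 mg/L.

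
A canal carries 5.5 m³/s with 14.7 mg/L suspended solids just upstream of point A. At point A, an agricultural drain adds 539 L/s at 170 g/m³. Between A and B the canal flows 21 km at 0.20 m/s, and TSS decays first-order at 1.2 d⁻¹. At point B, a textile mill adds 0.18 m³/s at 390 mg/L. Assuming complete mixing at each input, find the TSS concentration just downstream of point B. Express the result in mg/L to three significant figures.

17.7 mg/L

539 L/s = 0.539 m³/s.
After input A: C = (5.5·14.7 + 0.539·170) / 6.039 = 28.56 mg/L.
Over the 21 km reach to input B (t = 1.05e+05 s = 1.215 d), decay gives C = 28.56·exp(−1.2·1.215) = 6.644 mg/L.
After input B: C = (6.039·6.644 + 0.18·390) / 6.219 = 17.74 mg/L.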